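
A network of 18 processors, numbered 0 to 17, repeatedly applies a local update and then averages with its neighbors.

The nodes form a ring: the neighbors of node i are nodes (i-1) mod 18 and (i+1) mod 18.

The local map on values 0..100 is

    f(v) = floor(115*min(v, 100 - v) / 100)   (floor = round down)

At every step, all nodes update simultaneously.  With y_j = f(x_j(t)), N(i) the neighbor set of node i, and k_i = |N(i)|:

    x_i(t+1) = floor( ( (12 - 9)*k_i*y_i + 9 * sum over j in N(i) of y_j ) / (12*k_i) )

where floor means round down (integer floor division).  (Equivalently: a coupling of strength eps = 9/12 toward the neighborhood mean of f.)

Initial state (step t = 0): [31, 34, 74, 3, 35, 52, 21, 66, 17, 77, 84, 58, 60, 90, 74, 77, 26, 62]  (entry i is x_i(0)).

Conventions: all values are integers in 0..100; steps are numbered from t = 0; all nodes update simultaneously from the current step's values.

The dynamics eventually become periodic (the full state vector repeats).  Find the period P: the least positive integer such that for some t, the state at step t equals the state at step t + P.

Simulating step by step:
t=0: [31, 34, 74, 3, 35, 52, 21, 66, 17, 77, 84, 58, 60, 90, 74, 77, 26, 62]
t=1: [39, 33, 23, 26, 31, 37, 41, 25, 29, 20, 32, 36, 33, 30, 21, 28, 33, 34]
t=2: [39, 35, 31, 30, 35, 41, 38, 37, 27, 31, 33, 37, 37, 31, 30, 30, 35, 40]
t=3: [43, 39, 36, 36, 40, 42, 44, 38, 36, 34, 38, 40, 39, 37, 34, 36, 40, 43]
t=4: [47, 44, 42, 42, 44, 48, 46, 44, 41, 41, 42, 44, 44, 41, 40, 42, 45, 47]
t=5: [52, 50, 48, 48, 51, 52, 52, 49, 48, 47, 48, 49, 48, 47, 47, 48, 51, 52]
t=6: [55, 55, 55, 55, 55, 55, 55, 55, 55, 54, 55, 55, 55, 54, 54, 55, 55, 55]
t=7: [51, 51, 51, 51, 51, 51, 51, 51, 51, 51, 51, 51, 51, 51, 51, 51, 51, 51]
t=8: [56, 56, 56, 56, 56, 56, 56, 56, 56, 56, 56, 56, 56, 56, 56, 56, 56, 56]
t=9: [50, 50, 50, 50, 50, 50, 50, 50, 50, 50, 50, 50, 50, 50, 50, 50, 50, 50]
t=10: [57, 57, 57, 57, 57, 57, 57, 57, 57, 57, 57, 57, 57, 57, 57, 57, 57, 57]
t=11: [49, 49, 49, 49, 49, 49, 49, 49, 49, 49, 49, 49, 49, 49, 49, 49, 49, 49]
t=12: [56, 56, 56, 56, 56, 56, 56, 56, 56, 56, 56, 56, 56, 56, 56, 56, 56, 56]

Answer: 4
Key observation: The state at step 8, [56, 56, 56, 56, 56, 56, 56, 56, 56, 56, 56, 56, 56, 56, 56, 56, 56, 56], reappears at step 12 — and no state repeats earlier — so the cycle the system enters has period 4.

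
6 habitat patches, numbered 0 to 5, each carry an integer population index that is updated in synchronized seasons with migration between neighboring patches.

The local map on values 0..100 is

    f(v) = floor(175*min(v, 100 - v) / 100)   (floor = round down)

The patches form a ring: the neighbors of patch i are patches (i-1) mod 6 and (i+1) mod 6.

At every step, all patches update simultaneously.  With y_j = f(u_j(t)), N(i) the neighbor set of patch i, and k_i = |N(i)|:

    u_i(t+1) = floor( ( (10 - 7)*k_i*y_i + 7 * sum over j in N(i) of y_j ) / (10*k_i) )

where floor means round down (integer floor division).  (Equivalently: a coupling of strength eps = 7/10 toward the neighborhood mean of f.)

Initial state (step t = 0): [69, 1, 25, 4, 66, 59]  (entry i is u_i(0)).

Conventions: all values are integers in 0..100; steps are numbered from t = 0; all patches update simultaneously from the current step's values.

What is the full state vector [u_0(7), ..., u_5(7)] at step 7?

Simulating step by step:
t=0: [69, 1, 25, 4, 66, 59]
t=1: [41, 34, 15, 37, 45, 60]
t=2: [66, 51, 50, 55, 70, 73]
t=3: [63, 76, 83, 72, 59, 52]
t=4: [63, 45, 40, 49, 67, 72]
t=5: [63, 70, 78, 69, 64, 57]
t=6: [63, 51, 48, 51, 64, 66]
t=7: [69, 77, 84, 76, 69, 62]

Answer: [69, 77, 84, 76, 69, 62]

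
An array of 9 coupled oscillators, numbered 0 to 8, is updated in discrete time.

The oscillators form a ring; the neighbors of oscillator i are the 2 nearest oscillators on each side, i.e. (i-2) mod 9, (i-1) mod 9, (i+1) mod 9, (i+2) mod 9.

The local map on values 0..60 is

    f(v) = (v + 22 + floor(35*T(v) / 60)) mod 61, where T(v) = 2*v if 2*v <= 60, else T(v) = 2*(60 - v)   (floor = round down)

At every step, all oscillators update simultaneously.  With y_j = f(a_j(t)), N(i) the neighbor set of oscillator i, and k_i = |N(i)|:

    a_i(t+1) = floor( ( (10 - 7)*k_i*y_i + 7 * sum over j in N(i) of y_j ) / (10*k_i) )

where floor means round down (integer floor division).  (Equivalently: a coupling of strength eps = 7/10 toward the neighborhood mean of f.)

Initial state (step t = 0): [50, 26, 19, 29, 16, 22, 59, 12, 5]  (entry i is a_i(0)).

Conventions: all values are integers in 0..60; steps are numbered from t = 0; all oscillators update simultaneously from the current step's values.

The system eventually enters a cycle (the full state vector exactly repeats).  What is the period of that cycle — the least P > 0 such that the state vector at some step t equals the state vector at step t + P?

Simulating step by step:
t=0: [50, 26, 19, 29, 16, 22, 59, 12, 5]
t=1: [23, 18, 21, 21, 26, 28, 31, 28, 28]
t=2: [11, 7, 7, 9, 15, 18, 21, 19, 16]
t=3: [36, 42, 42, 34, 30, 18, 21, 19, 32]
t=4: [20, 24, 24, 20, 17, 10, 11, 10, 17]
t=5: [23, 17, 17, 23, 35, 39, 48, 39, 35]
t=6: [31, 35, 35, 31, 27, 21, 24, 21, 27]
t=7: [20, 23, 23, 20, 17, 12, 12, 12, 17]
t=8: [23, 16, 16, 23, 36, 42, 51, 42, 36]
t=9: [31, 34, 34, 31, 27, 21, 23, 21, 27]
t=10: [20, 23, 23, 20, 17, 12, 11, 12, 17]
t=11: [23, 16, 16, 23, 36, 41, 50, 41, 36]
t=12: [31, 34, 34, 31, 27, 21, 23, 21, 27]

Answer: 3
Key observation: The state at step 9, [31, 34, 34, 31, 27, 21, 23, 21, 27], reappears at step 12 — and no state repeats earlier — so the cycle the system enters has period 3.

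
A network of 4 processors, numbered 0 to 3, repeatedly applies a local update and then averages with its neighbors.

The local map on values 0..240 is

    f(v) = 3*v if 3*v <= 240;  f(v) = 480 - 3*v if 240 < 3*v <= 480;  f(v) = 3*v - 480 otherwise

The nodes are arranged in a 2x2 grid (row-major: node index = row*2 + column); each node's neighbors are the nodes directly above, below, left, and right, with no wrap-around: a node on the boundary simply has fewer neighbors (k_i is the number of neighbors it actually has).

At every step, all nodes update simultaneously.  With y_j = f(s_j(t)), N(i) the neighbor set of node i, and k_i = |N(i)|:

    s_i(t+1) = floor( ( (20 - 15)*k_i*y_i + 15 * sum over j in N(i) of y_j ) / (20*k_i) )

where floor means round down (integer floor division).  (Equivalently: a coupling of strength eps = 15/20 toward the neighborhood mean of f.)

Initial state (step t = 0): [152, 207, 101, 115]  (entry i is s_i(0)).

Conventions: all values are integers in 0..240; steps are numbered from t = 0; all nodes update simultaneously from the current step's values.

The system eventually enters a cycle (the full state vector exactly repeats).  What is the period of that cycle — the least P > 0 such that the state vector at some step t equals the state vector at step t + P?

Simulating step by step:
t=0: [152, 207, 101, 115]
t=1: [125, 94, 103, 153]
t=2: [164, 96, 90, 143]
t=3: [153, 71, 76, 163]
t=4: [170, 64, 68, 167]
t=5: [156, 67, 70, 153]
t=6: [157, 62, 64, 159]
t=7: [144, 51, 52, 142]
t=8: [127, 76, 77, 129]
t=9: [196, 129, 129, 195]
t=10: [96, 103, 103, 96]
t=11: [176, 186, 186, 176]
t=12: [70, 55, 55, 70]
t=13: [176, 198, 198, 176]
t=14: [97, 64, 64, 97]
t=15: [191, 189, 189, 191]
t=16: [88, 91, 91, 88]
t=17: [209, 213, 213, 209]
t=18: [156, 150, 150, 156]
t=19: [25, 16, 16, 25]
t=20: [54, 68, 68, 54]
t=21: [193, 172, 172, 193]
t=22: [51, 83, 83, 51]
t=23: [211, 172, 172, 211]
t=24: [65, 123, 123, 65]
t=25: [132, 174, 174, 132]
t=26: [52, 73, 73, 52]
t=27: [203, 171, 171, 203]
t=28: [57, 105, 105, 57]
t=29: [166, 169, 169, 166]
t=30: [24, 20, 20, 24]
t=31: [63, 69, 69, 63]
t=32: [202, 193, 193, 202]
t=33: [105, 119, 119, 105]
t=34: [133, 154, 154, 133]
t=35: [33, 65, 65, 33]
t=36: [171, 123, 123, 171]
t=37: [91, 52, 52, 91]
t=38: [168, 194, 194, 168]
t=39: [82, 43, 43, 82]
t=40: [155, 207, 207, 155]
t=41: [109, 46, 46, 109]
t=42: [141, 149, 149, 141]
t=43: [39, 51, 51, 39]
t=44: [144, 126, 126, 144]
t=45: [88, 61, 61, 88]
t=46: [191, 207, 207, 191]
t=47: [129, 105, 105, 129]
t=48: [147, 111, 111, 147]
t=49: [120, 66, 66, 120]
t=50: [178, 139, 139, 178]
t=51: [60, 56, 56, 60]
t=52: [171, 177, 177, 171]
t=53: [46, 37, 37, 46]
t=54: [117, 131, 131, 117]
t=55: [97, 118, 118, 97]
t=56: [141, 173, 173, 141]
t=57: [43, 52, 52, 43]
t=58: [149, 135, 135, 149]
t=59: [64, 43, 43, 64]
t=60: [144, 176, 176, 144]
t=61: [48, 48, 48, 48]
t=62: [144, 144, 144, 144]
t=63: [48, 48, 48, 48]

Answer: 2
Key observation: The state at step 61, [48, 48, 48, 48], reappears at step 63 — and no state repeats earlier — so the cycle the system enters has period 2.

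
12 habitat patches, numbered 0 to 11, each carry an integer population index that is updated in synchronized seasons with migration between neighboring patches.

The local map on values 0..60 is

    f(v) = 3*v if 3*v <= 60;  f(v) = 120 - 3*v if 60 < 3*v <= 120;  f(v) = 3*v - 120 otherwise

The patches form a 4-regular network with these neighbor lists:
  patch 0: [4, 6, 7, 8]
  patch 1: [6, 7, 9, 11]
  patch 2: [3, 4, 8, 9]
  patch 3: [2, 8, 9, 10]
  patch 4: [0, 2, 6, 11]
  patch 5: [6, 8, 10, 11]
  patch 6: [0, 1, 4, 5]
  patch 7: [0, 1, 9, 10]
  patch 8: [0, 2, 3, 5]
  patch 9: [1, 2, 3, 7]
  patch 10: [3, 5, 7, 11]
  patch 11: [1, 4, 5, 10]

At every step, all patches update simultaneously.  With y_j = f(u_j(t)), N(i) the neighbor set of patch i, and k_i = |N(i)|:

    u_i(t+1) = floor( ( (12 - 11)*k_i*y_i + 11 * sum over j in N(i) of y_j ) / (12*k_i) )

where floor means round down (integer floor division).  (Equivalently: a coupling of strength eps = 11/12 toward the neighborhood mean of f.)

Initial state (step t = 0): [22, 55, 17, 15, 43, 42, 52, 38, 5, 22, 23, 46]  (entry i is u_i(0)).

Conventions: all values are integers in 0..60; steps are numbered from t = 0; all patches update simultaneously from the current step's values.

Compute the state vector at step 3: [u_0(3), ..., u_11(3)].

Simulating step by step:
t=0: [22, 55, 17, 15, 43, 42, 52, 38, 5, 22, 23, 46]
t=1: [19, 29, 32, 42, 37, 28, 29, 47, 37, 38, 21, 26]
t=2: [21, 26, 8, 22, 36, 35, 33, 36, 28, 19, 28, 34]
t=3: [23, 28, 38, 39, 28, 26, 30, 45, 37, 35, 25, 25]

Answer: [23, 28, 38, 39, 28, 26, 30, 45, 37, 35, 25, 25]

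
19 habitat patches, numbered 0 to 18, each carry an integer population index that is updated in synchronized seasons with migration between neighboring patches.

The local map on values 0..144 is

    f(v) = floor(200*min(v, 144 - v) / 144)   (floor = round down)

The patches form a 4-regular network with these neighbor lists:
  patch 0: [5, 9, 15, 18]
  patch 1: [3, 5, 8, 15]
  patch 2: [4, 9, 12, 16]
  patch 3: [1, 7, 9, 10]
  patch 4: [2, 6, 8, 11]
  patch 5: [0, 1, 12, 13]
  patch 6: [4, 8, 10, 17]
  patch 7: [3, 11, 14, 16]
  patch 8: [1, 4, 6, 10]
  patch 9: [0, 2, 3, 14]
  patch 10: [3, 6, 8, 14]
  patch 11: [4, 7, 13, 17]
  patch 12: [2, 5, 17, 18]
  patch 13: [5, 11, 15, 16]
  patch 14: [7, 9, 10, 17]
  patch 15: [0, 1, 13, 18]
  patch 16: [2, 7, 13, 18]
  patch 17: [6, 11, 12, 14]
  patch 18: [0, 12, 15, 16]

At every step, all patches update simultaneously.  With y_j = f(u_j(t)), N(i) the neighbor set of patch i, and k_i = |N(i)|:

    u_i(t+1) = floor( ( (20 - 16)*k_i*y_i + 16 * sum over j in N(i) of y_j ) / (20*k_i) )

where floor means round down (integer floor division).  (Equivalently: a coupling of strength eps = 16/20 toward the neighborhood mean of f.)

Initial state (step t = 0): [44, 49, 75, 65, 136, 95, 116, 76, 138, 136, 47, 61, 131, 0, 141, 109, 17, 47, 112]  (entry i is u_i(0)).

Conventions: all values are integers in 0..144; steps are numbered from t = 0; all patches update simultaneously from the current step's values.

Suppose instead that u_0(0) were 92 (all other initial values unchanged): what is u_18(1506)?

Answer: u_18(1506) = 68
Key observation: The state at step 17, [95, 95, 95, 95, 95, 95, 95, 95, 95, 95, 95, 95, 95, 95, 95, 95, 95, 95, 95], reappears at step 21: the system is in a cycle of period 4 from step 17 on.  Therefore the state at step 1506 equals the state at step 17 + ((1506 - 17) mod 4) = 18, which is [68, 68, 68, 68, 68, 68, 68, 68, 68, 68, 68, 68, 68, 68, 68, 68, 68, 68, 68].

Derivation:
t=0: [92, 49, 75, 65, 136, 95, 116, 76, 138, 136, 47, 61, 131, 0, 141, 109, 17, 47, 112]
t=1: [48, 56, 31, 65, 47, 45, 37, 59, 38, 54, 41, 50, 58, 44, 47, 46, 51, 41, 41]
t=2: [64, 68, 66, 75, 56, 69, 56, 75, 60, 67, 62, 66, 59, 65, 66, 64, 62, 64, 67]
t=3: [91, 91, 85, 92, 83, 89, 82, 91, 83, 91, 86, 88, 89, 90, 90, 90, 91, 85, 87]
t=4: [75, 76, 77, 74, 82, 74, 83, 74, 81, 74, 79, 78, 78, 75, 76, 75, 76, 79, 75]
t=5: [95, 94, 92, 95, 88, 94, 87, 94, 88, 95, 90, 91, 93, 94, 93, 94, 94, 90, 94]
t=6: [68, 70, 71, 69, 75, 69, 76, 69, 75, 69, 73, 72, 71, 69, 71, 68, 69, 73, 69]
t=7: [94, 95, 96, 96, 96, 95, 96, 96, 95, 96, 96, 96, 96, 95, 96, 95, 95, 97, 95]
t=8: [67, 67, 66, 66, 66, 67, 66, 66, 66, 66, 66, 66, 66, 67, 65, 68, 67, 65, 67]
t=9: [92, 92, 91, 91, 91, 92, 90, 91, 91, 91, 90, 91, 91, 92, 90, 93, 92, 90, 92]
t=10: [71, 72, 72, 73, 73, 72, 74, 73, 73, 73, 74, 73, 73, 71, 74, 71, 72, 74, 71]
t=11: [98, 98, 98, 98, 98, 98, 97, 98, 98, 98, 97, 97, 98, 98, 97, 98, 98, 97, 98]
t=12: [63, 63, 63, 63, 63, 63, 64, 63, 63, 63, 64, 63, 63, 63, 64, 63, 63, 64, 63]
t=13: [87, 87, 87, 87, 87, 87, 87, 87, 87, 87, 87, 87, 87, 87, 87, 87, 87, 87, 87]
t=14: [79, 79, 79, 79, 79, 79, 79, 79, 79, 79, 79, 79, 79, 79, 79, 79, 79, 79, 79]
t=15: [90, 90, 90, 90, 90, 90, 90, 90, 90, 90, 90, 90, 90, 90, 90, 90, 90, 90, 90]
t=16: [75, 75, 75, 75, 75, 75, 75, 75, 75, 75, 75, 75, 75, 75, 75, 75, 75, 75, 75]
t=17: [95, 95, 95, 95, 95, 95, 95, 95, 95, 95, 95, 95, 95, 95, 95, 95, 95, 95, 95]
t=18: [68, 68, 68, 68, 68, 68, 68, 68, 68, 68, 68, 68, 68, 68, 68, 68, 68, 68, 68]
t=19: [94, 94, 94, 94, 94, 94, 94, 94, 94, 94, 94, 94, 94, 94, 94, 94, 94, 94, 94]
t=20: [69, 69, 69, 69, 69, 69, 69, 69, 69, 69, 69, 69, 69, 69, 69, 69, 69, 69, 69]
t=21: [95, 95, 95, 95, 95, 95, 95, 95, 95, 95, 95, 95, 95, 95, 95, 95, 95, 95, 95]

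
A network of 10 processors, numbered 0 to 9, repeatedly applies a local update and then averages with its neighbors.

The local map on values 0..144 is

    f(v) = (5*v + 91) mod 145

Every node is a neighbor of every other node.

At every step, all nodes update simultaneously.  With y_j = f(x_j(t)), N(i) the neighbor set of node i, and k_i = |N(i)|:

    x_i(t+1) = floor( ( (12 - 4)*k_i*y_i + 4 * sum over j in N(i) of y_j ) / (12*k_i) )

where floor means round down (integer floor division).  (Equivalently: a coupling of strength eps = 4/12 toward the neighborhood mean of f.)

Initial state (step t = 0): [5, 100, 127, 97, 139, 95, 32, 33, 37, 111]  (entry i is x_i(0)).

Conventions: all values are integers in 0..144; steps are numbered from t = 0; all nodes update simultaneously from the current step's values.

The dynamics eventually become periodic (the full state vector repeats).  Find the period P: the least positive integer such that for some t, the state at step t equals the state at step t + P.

Simulating step by step:
t=0: [5, 100, 127, 97, 139, 95, 32, 33, 37, 111]
t=1: [105, 39, 33, 121, 70, 114, 99, 102, 114, 73]
t=2: [45, 111, 92, 96, 26, 73, 26, 36, 73, 36]
t=3: [45, 70, 102, 114, 77, 42, 77, 108, 42, 108]
t=4: [28, 16, 25, 63, 38, 19, 38, 44, 19, 44]
t=5: [79, 42, 70, 98, 111, 51, 111, 38, 51, 38]
t=6: [53, 28, 25, 22, 63, 56, 63, 107, 56, 107]
t=7: [69, 82, 73, 63, 101, 79, 101, 57, 79, 57]
t=8: [19, 60, 32, 91, 28, 51, 28, 73, 51, 73]
t=9: [51, 88, 92, 95, 79, 60, 79, 38, 60, 38]
t=10: [71, 96, 109, 118, 68, 99, 68, 121, 99, 121]
t=11: [37, 116, 66, 94, 119, 34, 119, 103, 34, 103]
t=12: [118, 93, 118, 115, 102, 109, 102, 52, 109, 52]
t=13: [88, 101, 88, 79, 38, 60, 38, 63, 60, 63]
t=14: [96, 45, 96, 67, 121, 99, 121, 108, 99, 108]
t=15: [114, 45, 114, 114, 101, 32, 101, 61, 32, 61]
t=16: [77, 43, 77, 77, 36, 93, 36, 93, 93, 93]
t=17: [58, 42, 58, 58, 111, 108, 111, 108, 108, 108]
t=18: [80, 29, 80, 80, 64, 55, 64, 55, 55, 55]
t=19: [65, 87, 65, 65, 106, 77, 106, 77, 77, 77]
t=20: [105, 83, 105, 105, 52, 52, 52, 52, 52, 52]
t=21: [42, 64, 42, 42, 58, 58, 58, 58, 58, 58]
t=22: [32, 102, 32, 32, 83, 83, 83, 83, 83, 83]
t=23: [95, 41, 95, 95, 73, 73, 73, 73, 73, 73]
t=24: [101, 23, 101, 101, 32, 32, 32, 32, 32, 32]
t=25: [37, 66, 37, 37, 94, 94, 94, 94, 94, 94]
t=26: [129, 129, 129, 129, 126, 126, 126, 126, 126, 126]
t=27: [39, 39, 39, 39, 121, 121, 121, 121, 121, 121]
t=28: [135, 135, 135, 135, 119, 119, 119, 119, 119, 119]
t=29: [55, 55, 55, 55, 96, 96, 96, 96, 96, 96]
t=30: [89, 89, 89, 89, 127, 127, 127, 127, 127, 127]
t=31: [78, 78, 78, 78, 15, 15, 15, 15, 15, 15]
t=32: [40, 40, 40, 40, 24, 24, 24, 24, 24, 24]
t=33: [15, 15, 15, 15, 56, 56, 56, 56, 56, 56]
t=34: [34, 34, 34, 34, 72, 72, 72, 72, 72, 72]
t=35: [93, 93, 93, 93, 30, 30, 30, 30, 30, 30]
t=36: [115, 115, 115, 115, 99, 99, 99, 99, 99, 99]
t=37: [68, 68, 68, 68, 17, 17, 17, 17, 17, 17]
t=38: [116, 116, 116, 116, 47, 47, 47, 47, 47, 47]
t=39: [78, 78, 78, 78, 44, 44, 44, 44, 44, 44]
t=40: [40, 40, 40, 40, 24, 24, 24, 24, 24, 24]

Answer: 8
Key observation: The state at step 32, [40, 40, 40, 40, 24, 24, 24, 24, 24, 24], reappears at step 40 — and no state repeats earlier — so the cycle the system enters has period 8.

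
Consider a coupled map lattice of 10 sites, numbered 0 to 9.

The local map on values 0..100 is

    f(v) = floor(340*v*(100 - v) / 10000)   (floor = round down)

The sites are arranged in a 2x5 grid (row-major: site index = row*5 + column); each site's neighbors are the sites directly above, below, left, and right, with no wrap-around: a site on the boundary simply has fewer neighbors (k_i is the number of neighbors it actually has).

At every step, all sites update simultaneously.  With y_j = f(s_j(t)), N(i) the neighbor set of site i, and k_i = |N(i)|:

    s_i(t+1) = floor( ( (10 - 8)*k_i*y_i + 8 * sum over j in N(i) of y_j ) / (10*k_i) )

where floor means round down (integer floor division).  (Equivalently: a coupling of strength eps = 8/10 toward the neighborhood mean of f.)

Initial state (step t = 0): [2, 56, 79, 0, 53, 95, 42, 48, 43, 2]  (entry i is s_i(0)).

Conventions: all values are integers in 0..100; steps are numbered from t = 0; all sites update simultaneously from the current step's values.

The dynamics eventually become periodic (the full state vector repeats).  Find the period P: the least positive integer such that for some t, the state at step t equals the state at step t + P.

Simulating step by step:
t=0: [2, 56, 79, 0, 53, 95, 42, 48, 43, 2]
t=1: [40, 55, 55, 59, 19, 38, 65, 75, 40, 68]
t=2: [81, 81, 77, 74, 72, 79, 75, 77, 74, 67]
t=3: [53, 57, 59, 64, 69, 57, 57, 62, 66, 68]
t=4: [83, 83, 80, 76, 74, 83, 82, 80, 76, 73]
t=5: [47, 49, 54, 60, 64, 48, 49, 55, 61, 64]
t=6: [84, 84, 83, 80, 79, 84, 84, 82, 80, 78]
t=7: [45, 45, 49, 52, 56, 45, 46, 48, 54, 55]
t=8: [84, 84, 84, 83, 83, 84, 84, 84, 84, 83]
t=9: [45, 45, 45, 45, 47, 45, 45, 45, 46, 46]
t=10: [84, 84, 84, 84, 84, 84, 84, 84, 84, 84]
t=11: [45, 45, 45, 45, 45, 45, 45, 45, 45, 45]
t=12: [84, 84, 84, 84, 84, 84, 84, 84, 84, 84]

Answer: 2
Key observation: The state at step 10, [84, 84, 84, 84, 84, 84, 84, 84, 84, 84], reappears at step 12 — and no state repeats earlier — so the cycle the system enters has period 2.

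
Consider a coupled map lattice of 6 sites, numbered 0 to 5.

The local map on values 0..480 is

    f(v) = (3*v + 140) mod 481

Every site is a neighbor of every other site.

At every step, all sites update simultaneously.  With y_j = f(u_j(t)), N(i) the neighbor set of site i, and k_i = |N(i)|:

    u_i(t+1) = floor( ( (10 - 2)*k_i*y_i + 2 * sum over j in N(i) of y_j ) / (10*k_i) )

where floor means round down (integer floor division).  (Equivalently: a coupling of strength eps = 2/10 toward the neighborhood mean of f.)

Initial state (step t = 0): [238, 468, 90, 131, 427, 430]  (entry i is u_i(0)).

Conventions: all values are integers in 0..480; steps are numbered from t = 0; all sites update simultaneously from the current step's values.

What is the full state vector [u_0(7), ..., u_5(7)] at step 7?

Answer: [383, 384, 328, 388, 91, 250]

Derivation:
t=0: [238, 468, 90, 131, 427, 430]
t=1: [358, 151, 386, 114, 423, 430]
t=2: [256, 149, 320, 65, 404, 420]
t=3: [397, 153, 178, 327, 369, 406]
t=4: [341, 150, 207, 181, 277, 361]
t=5: [195, 125, 255, 196, 49, 240]
t=6: [250, 90, 386, 252, 282, 352]
t=7: [383, 384, 328, 388, 91, 250]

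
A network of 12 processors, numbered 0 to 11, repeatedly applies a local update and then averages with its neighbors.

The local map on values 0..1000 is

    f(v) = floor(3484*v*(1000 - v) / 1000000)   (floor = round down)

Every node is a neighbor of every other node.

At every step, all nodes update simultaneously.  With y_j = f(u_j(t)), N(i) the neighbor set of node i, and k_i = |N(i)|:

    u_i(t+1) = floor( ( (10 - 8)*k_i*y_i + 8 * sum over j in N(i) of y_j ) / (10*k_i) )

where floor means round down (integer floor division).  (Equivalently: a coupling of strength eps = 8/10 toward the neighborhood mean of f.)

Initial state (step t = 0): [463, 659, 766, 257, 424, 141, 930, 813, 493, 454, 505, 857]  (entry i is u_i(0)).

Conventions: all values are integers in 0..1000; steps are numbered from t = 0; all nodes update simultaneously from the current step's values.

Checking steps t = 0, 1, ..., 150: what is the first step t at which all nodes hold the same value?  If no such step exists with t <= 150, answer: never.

Answer: 4
Key observation: Synchronization is absorbing here: once all nodes are equal they stay equal, and step 4 is the first all-equal step.

Derivation:
t=0: [463, 659, 766, 257, 424, 141, 930, 813, 493, 454, 505, 857]  (not all equal)
t=1: [691, 680, 660, 665, 689, 634, 610, 648, 691, 691, 691, 635]  (not all equal)
t=2: [768, 770, 773, 772, 769, 777, 779, 775, 768, 768, 768, 776]  (not all equal)
t=3: [613, 613, 612, 612, 613, 611, 611, 612, 613, 613, 613, 611]  (not all equal)
t=4: [826, 826, 826, 826, 826, 826, 826, 826, 826, 826, 826, 826]  (all equal)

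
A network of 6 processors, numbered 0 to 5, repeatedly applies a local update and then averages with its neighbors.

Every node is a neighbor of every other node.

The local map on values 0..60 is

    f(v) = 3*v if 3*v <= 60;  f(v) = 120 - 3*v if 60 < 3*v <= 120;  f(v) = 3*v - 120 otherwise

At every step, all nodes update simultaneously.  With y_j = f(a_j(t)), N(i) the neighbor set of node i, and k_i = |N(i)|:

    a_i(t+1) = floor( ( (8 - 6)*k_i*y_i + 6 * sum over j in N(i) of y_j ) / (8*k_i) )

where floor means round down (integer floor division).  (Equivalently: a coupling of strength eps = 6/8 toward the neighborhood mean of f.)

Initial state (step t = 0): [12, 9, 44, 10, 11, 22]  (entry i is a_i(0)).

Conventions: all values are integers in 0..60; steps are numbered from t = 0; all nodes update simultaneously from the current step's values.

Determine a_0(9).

Answer: a_0(9) = 54

Derivation:
t=0: [12, 9, 44, 10, 11, 22]
t=1: [32, 31, 30, 31, 32, 34]
t=2: [24, 25, 25, 25, 24, 24]
t=3: [46, 46, 46, 46, 46, 46]
t=4: [18, 18, 18, 18, 18, 18]
t=5: [54, 54, 54, 54, 54, 54]
t=6: [42, 42, 42, 42, 42, 42]
t=7: [6, 6, 6, 6, 6, 6]
t=8: [18, 18, 18, 18, 18, 18]
t=9: [54, 54, 54, 54, 54, 54]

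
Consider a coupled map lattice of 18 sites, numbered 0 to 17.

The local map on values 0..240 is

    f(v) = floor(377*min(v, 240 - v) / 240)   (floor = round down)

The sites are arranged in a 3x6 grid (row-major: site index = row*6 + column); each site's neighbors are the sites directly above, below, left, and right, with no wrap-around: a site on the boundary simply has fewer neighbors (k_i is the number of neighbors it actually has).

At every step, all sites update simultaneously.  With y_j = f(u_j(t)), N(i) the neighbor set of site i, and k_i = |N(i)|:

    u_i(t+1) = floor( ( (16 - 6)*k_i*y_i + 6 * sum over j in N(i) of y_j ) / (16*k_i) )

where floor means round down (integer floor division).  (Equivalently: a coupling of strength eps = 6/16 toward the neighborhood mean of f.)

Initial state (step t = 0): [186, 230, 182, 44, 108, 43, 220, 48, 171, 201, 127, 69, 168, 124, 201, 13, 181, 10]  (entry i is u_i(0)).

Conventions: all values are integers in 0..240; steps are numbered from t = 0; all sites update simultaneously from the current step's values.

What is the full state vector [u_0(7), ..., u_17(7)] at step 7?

Simulating step by step:
t=0: [186, 230, 182, 44, 108, 43, 220, 48, 171, 201, 127, 69, 168, 124, 201, 13, 181, 10]
t=1: [61, 40, 80, 83, 144, 93, 53, 78, 94, 73, 150, 99, 110, 144, 76, 39, 84, 46]
t=2: [86, 81, 120, 129, 145, 148, 100, 117, 136, 116, 139, 141, 151, 145, 119, 83, 116, 98]
t=3: [137, 142, 175, 173, 152, 147, 155, 170, 171, 172, 161, 153, 144, 156, 171, 150, 168, 158]
t=4: [154, 142, 109, 108, 133, 142, 135, 117, 107, 111, 123, 134, 143, 127, 115, 129, 119, 126]
t=5: [143, 156, 168, 169, 168, 158, 161, 176, 171, 173, 179, 168, 158, 175, 177, 176, 183, 177]
t=6: [142, 127, 114, 110, 112, 122, 125, 106, 106, 104, 98, 110, 122, 104, 100, 99, 92, 99]
t=7: [162, 172, 176, 172, 173, 180, 175, 168, 166, 162, 156, 169, 179, 165, 158, 154, 147, 156]

Answer: [162, 172, 176, 172, 173, 180, 175, 168, 166, 162, 156, 169, 179, 165, 158, 154, 147, 156]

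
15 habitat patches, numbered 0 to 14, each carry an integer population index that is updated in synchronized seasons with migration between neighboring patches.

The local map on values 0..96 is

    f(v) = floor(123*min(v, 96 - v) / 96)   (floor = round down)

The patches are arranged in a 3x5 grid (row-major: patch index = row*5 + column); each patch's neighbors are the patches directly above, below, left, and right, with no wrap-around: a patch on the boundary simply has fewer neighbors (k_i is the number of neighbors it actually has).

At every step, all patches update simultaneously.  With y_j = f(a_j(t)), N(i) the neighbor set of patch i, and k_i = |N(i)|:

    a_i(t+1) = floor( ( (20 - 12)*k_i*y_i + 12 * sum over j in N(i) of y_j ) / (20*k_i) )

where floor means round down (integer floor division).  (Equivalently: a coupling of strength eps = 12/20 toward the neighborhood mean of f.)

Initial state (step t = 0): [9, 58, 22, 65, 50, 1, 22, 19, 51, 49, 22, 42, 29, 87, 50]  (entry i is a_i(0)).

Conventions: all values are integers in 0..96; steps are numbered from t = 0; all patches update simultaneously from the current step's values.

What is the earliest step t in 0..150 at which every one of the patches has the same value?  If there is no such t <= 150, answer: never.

Simulating step by step:
t=0: [9, 58, 22, 65, 50, 1, 22, 19, 51, 49, 22, 42, 29, 87, 50]  (not all equal)
t=1: [19, 32, 33, 44, 52, 13, 30, 32, 42, 58, 27, 39, 32, 34, 44]  (not all equal)
t=2: [26, 37, 44, 52, 53, 25, 37, 42, 49, 52, 33, 42, 43, 47, 49]  (not all equal)
t=3: [36, 46, 53, 56, 55, 37, 46, 53, 57, 57, 42, 50, 55, 59, 58]  (not all equal)
t=4: [49, 55, 54, 51, 50, 50, 55, 54, 49, 49, 52, 55, 52, 48, 48]  (not all equal)
t=5: [57, 53, 53, 57, 58, 56, 53, 54, 58, 59, 55, 53, 55, 59, 60]  (not all equal)
t=6: [51, 53, 53, 49, 48, 51, 54, 52, 48, 47, 52, 53, 51, 48, 46]  (not all equal)
t=7: [56, 55, 56, 59, 60, 56, 54, 56, 59, 60, 56, 55, 57, 59, 59]  (not all equal)
t=8: [51, 51, 50, 47, 46, 51, 52, 50, 47, 46, 51, 51, 49, 47, 46]  (not all equal)
t=9: [57, 57, 58, 59, 58, 56, 56, 58, 59, 58, 57, 57, 59, 59, 58]  (not all equal)
t=10: [49, 49, 48, 47, 47, 50, 49, 48, 47, 47, 49, 49, 47, 47, 47]  (not all equal)
t=11: [59, 60, 60, 60, 60, 59, 59, 60, 60, 60, 59, 60, 60, 60, 60]  (not all equal)
t=12: [46, 46, 46, 46, 46, 47, 46, 46, 46, 46, 46, 46, 46, 46, 46]  (not all equal)
t=13: [58, 58, 58, 58, 58, 58, 58, 58, 58, 58, 58, 58, 58, 58, 58]  (all equal)

Answer: 13
Key observation: Synchronization is absorbing here: once all patches are equal they stay equal, and step 13 is the first all-equal step.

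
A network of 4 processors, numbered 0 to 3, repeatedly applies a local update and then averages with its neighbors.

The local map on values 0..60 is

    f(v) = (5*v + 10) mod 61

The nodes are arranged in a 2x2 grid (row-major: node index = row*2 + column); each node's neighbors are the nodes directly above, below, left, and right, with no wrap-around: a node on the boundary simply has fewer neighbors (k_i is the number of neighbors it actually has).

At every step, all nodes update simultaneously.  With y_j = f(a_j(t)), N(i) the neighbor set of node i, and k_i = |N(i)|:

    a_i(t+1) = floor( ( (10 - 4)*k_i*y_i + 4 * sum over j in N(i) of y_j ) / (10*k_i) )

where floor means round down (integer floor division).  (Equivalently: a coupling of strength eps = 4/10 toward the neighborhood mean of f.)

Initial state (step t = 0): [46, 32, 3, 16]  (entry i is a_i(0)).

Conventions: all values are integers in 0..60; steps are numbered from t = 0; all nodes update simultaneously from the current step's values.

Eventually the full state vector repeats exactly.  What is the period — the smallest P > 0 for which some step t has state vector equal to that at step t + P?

Answer: 3
Key observation: The state at step 29, [30, 39, 39, 30], reappears at step 32 — and no state repeats earlier — so the cycle the system enters has period 3.

Derivation:
t=0: [46, 32, 3, 16]
t=1: [48, 46, 32, 32]
t=2: [24, 45, 39, 49]
t=3: [19, 35, 17, 21]
t=4: [33, 20, 40, 39]
t=5: [47, 44, 31, 28]
t=6: [18, 34, 31, 34]
t=7: [43, 54, 45, 55]
t=8: [42, 38, 47, 42]
t=9: [25, 25, 15, 25]
t=10: [15, 13, 19, 15]
t=11: [26, 18, 36, 26]
t=12: [20, 30, 11, 20]
t=13: [37, 42, 22, 37]
t=14: [26, 27, 40, 26]
t=15: [20, 21, 23, 20]
t=16: [40, 52, 21, 40]
t=17: [32, 26, 43, 32]
t=18: [40, 30, 44, 40]
t=19: [33, 33, 39, 33]
t=20: [46, 53, 34, 46]
t=21: [52, 41, 57, 52]
t=22: [32, 29, 41, 32]
t=23: [41, 39, 38, 41]
t=24: [27, 26, 23, 27]
t=25: [18, 20, 11, 18]
t=26: [34, 45, 18, 34]
t=27: [53, 54, 46, 53]
t=28: [37, 34, 46, 37]
t=29: [30, 39, 39, 30]
t=30: [31, 28, 28, 31]
t=31: [37, 34, 34, 37]
t=32: [30, 39, 39, 30]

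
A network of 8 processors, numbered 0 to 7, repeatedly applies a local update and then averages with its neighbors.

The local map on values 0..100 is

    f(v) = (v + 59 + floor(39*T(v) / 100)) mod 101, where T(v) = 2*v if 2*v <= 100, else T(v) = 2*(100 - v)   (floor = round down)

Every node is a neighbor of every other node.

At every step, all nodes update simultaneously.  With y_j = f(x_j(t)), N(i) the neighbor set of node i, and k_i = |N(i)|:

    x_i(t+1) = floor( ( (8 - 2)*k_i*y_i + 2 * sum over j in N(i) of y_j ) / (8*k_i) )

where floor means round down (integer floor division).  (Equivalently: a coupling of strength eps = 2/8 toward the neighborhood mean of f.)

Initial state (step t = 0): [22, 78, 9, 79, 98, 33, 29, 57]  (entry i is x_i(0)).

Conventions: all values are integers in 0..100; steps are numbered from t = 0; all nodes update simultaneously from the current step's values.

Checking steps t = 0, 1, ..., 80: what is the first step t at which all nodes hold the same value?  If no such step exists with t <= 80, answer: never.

Answer: never
Key observation: The state at step 10 reappears at step 16 — the system is in a cycle of period 6 from step 10 on.  No step 0..16 is synchronized, and the cycle repeats forever, so no step up to 80 (or ever) has all nodes equal.

Derivation:
t=0: [22, 78, 9, 79, 98, 33, 29, 57]  (not all equal)
t=1: [84, 52, 68, 52, 55, 26, 21, 48]  (not all equal)
t=2: [52, 47, 49, 47, 48, 16, 82, 44]  (not all equal)
t=3: [47, 43, 46, 43, 44, 76, 52, 39]  (not all equal)
t=4: [40, 35, 38, 35, 36, 48, 44, 30]  (not all equal)
t=5: [28, 21, 25, 21, 23, 38, 33, 15]  (not all equal)
t=6: [20, 83, 16, 83, 85, 33, 26, 75]  (not all equal)
t=7: [81, 53, 76, 53, 53, 26, 17, 51]  (not all equal)
t=8: [51, 47, 50, 47, 47, 16, 77, 47]  (not all equal)
t=9: [47, 43, 47, 43, 43, 76, 51, 43]  (not all equal)
t=10: [40, 35, 40, 35, 35, 48, 44, 35]  (not all equal)
t=11: [28, 22, 28, 22, 22, 38, 33, 22]  (not all equal)
t=12: [20, 85, 20, 85, 85, 33, 27, 85]  (not all equal)
t=13: [82, 53, 82, 53, 53, 26, 19, 53]  (not all equal)
t=14: [52, 47, 52, 47, 47, 16, 79, 47]  (not all equal)
t=15: [47, 43, 47, 43, 43, 76, 52, 43]  (not all equal)
t=16: [40, 35, 40, 35, 35, 48, 44, 35]  (not all equal)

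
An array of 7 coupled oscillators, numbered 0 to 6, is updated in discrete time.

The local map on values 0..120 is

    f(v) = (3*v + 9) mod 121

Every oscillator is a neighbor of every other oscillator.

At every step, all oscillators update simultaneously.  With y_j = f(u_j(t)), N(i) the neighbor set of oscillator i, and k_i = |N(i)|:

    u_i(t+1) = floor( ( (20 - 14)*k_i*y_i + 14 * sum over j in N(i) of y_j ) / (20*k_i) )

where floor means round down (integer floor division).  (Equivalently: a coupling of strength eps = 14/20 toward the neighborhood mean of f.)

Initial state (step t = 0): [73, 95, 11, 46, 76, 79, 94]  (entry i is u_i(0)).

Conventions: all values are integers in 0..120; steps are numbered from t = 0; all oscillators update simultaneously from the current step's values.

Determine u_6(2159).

Answer: u_6(2159) = 17
Key observation: The state at step 15, [59, 59, 59, 58, 59, 58, 59], reappears at step 20: the system is in a cycle of period 5 from step 15 on.  Therefore the state at step 2159 equals the state at step 15 + ((2159 - 15) mod 5) = 19, which is [17, 17, 17, 16, 17, 16, 17].

Derivation:
t=0: [73, 95, 11, 46, 76, 79, 94]
t=1: [65, 55, 53, 50, 67, 46, 55]
t=2: [60, 55, 54, 52, 61, 50, 55]
t=3: [56, 53, 53, 52, 57, 50, 53]
t=4: [49, 48, 48, 47, 50, 46, 48]
t=5: [32, 32, 32, 31, 33, 30, 32]
t=6: [104, 104, 104, 103, 104, 103, 104]
t=7: [78, 78, 78, 77, 78, 77, 78]
t=8: [28, 28, 28, 50, 28, 50, 28]
t=9: [80, 80, 80, 70, 80, 70, 80]
t=10: [28, 28, 28, 44, 28, 44, 28]
t=11: [75, 75, 75, 62, 75, 62, 75]
t=12: [103, 103, 103, 96, 103, 96, 103]
t=13: [71, 71, 71, 67, 71, 67, 71]
t=14: [98, 98, 98, 96, 98, 96, 98]
t=15: [59, 59, 59, 58, 59, 58, 59]
t=16: [64, 64, 64, 63, 64, 63, 64]
t=17: [79, 79, 79, 78, 79, 78, 79]
t=18: [3, 3, 3, 2, 3, 2, 3]
t=19: [17, 17, 17, 16, 17, 16, 17]
t=20: [59, 59, 59, 58, 59, 58, 59]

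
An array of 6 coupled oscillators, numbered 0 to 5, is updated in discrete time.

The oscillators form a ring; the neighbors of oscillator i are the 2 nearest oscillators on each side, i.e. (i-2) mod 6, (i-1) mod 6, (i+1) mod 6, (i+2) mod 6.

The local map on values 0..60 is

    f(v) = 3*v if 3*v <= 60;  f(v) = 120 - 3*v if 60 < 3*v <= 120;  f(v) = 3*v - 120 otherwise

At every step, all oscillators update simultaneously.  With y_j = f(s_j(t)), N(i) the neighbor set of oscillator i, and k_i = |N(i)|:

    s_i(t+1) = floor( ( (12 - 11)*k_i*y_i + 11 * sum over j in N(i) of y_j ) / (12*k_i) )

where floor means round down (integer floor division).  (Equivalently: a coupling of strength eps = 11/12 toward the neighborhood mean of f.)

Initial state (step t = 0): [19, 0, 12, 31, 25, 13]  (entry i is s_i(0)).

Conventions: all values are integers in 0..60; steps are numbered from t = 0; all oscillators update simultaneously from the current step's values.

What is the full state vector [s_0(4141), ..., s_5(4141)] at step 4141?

Simulating step by step:
t=0: [19, 0, 12, 31, 25, 13]
t=1: [32, 36, 32, 29, 40, 32]
t=2: [15, 25, 17, 16, 24, 17]
t=3: [48, 48, 46, 48, 48, 46]
t=4: [21, 21, 23, 21, 21, 23]
t=5: [54, 54, 56, 54, 54, 56]
t=6: [44, 44, 42, 44, 44, 42]
t=7: [9, 9, 11, 9, 9, 11]
t=8: [29, 29, 27, 29, 29, 27]
t=9: [35, 35, 33, 35, 35, 33]
t=10: [17, 17, 15, 17, 17, 15]
t=11: [48, 48, 50, 48, 48, 50]
t=12: [26, 26, 24, 26, 26, 24]
t=13: [44, 44, 42, 44, 44, 42]

Answer: [48, 48, 50, 48, 48, 50]
Key observation: The state at step 6, [44, 44, 42, 44, 44, 42], reappears at step 13: the system is in a cycle of period 7 from step 6 on.  Therefore the state at step 4141 equals the state at step 6 + ((4141 - 6) mod 7) = 11, which is [48, 48, 50, 48, 48, 50].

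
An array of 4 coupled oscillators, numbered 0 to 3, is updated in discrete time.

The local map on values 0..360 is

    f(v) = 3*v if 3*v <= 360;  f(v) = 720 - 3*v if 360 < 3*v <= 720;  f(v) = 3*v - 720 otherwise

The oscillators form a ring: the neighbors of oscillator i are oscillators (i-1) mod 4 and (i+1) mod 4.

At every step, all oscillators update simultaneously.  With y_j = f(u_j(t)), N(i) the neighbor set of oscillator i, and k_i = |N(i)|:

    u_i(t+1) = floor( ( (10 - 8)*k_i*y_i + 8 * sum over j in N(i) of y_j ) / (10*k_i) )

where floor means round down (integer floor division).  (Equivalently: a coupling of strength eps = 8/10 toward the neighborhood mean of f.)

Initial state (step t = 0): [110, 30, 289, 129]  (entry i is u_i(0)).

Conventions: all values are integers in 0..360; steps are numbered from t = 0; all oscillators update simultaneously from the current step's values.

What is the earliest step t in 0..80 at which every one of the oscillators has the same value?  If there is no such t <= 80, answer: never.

Answer: 29
Key observation: Synchronization is absorbing here: once all oscillators are equal they stay equal, and step 29 is the first all-equal step.

Derivation:
t=0: [110, 30, 289, 129]  (not all equal)
t=1: [235, 208, 198, 257]  (not all equal)
t=2: [61, 75, 84, 66]  (not all equal)
t=3: [205, 219, 219, 213]  (not all equal)
t=4: [78, 79, 70, 83]  (not all equal)
t=5: [241, 225, 236, 227]  (not all equal)
t=6: [34, 15, 36, 13]  (not all equal)
t=7: [54, 93, 55, 91]  (not all equal)
t=8: [253, 186, 253, 185]  (not all equal)
t=9: [138, 63, 138, 64]  (not all equal)
t=10: [213, 282, 213, 283]  (not all equal)
t=11: [118, 90, 118, 90]  (not all equal)
t=12: [286, 337, 286, 337]  (not all equal)
t=13: [260, 168, 260, 168]  (not all equal)
t=14: [184, 91, 184, 91]  (not all equal)
t=15: [252, 189, 252, 189]  (not all equal)
t=16: [129, 59, 129, 59]  (not all equal)
t=17: [208, 301, 208, 301]  (not all equal)
t=18: [165, 113, 165, 113]  (not all equal)
t=19: [316, 247, 316, 247]  (not all equal)
t=20: [62, 186, 62, 186]  (not all equal)
t=21: [166, 181, 166, 181]  (not all equal)
t=22: [186, 213, 186, 213]  (not all equal)
t=23: [97, 145, 97, 145]  (not all equal)
t=24: [286, 289, 286, 289]  (not all equal)
t=25: [145, 139, 145, 139]  (not all equal)
t=26: [299, 288, 299, 288]  (not all equal)
t=27: [150, 170, 150, 170]  (not all equal)
t=28: [222, 258, 222, 258]  (not all equal)
t=29: [54, 54, 54, 54]  (all equal)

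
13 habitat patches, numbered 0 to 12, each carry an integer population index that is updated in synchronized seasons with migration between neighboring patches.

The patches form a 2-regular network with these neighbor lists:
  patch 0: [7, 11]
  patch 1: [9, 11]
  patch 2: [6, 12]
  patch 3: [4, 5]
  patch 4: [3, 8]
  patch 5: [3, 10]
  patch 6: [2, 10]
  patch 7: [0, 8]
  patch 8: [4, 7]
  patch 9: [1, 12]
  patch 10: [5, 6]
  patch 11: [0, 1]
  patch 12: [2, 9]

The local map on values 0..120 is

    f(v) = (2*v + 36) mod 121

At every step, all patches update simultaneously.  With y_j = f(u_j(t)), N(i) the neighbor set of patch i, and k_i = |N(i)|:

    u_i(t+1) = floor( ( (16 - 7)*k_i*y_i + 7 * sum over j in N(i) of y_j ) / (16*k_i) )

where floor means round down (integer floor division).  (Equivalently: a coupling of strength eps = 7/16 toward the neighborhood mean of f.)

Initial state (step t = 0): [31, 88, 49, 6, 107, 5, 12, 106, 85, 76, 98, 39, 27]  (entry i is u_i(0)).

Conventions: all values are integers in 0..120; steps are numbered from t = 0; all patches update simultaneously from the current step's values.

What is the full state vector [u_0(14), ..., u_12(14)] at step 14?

Simulating step by step:
t=0: [31, 88, 49, 6, 107, 5, 12, 106, 85, 76, 98, 39, 27]
t=1: [81, 90, 40, 38, 33, 60, 60, 43, 50, 77, 85, 105, 68]
t=2: [44, 69, 84, 92, 85, 62, 63, 20, 30, 70, 63, 39, 69]
t=3: [43, 66, 67, 82, 90, 52, 50, 64, 89, 54, 40, 76, 60]
t=4: [24, 46, 38, 69, 91, 53, 44, 44, 82, 30, 72, 48, 35]
t=5: [50, 27, 86, 55, 83, 36, 39, 37, 66, 78, 38, 26, 105]
t=6: [51, 85, 74, 55, 61, 90, 107, 75, 68, 60, 111, 72, 36]
t=7: [36, 68, 60, 42, 37, 62, 21, 51, 51, 61, 31, 55, 82]
t=8: [69, 42, 54, 100, 91, 69, 72, 36, 37, 49, 80, 48, 60]
t=9: [55, 72, 33, 97, 103, 71, 54, 96, 106, 41, 66, 44, 27]
t=10: [38, 59, 82, 73, 25, 66, 45, 66, 26, 98, 43, 20, 98]
t=11: [89, 59, 69, 63, 80, 40, 20, 70, 78, 93, 11, 74, 104]
t=12: [78, 54, 46, 64, 66, 86, 67, 66, 68, 64, 74, 63, 34]
t=13: [59, 31, 37, 53, 47, 72, 42, 53, 49, 51, 65, 43, 69]
t=14: [23, 59, 99, 26, 12, 47, 101, 21, 13, 42, 64, 29, 57]

Answer: [23, 59, 99, 26, 12, 47, 101, 21, 13, 42, 64, 29, 57]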